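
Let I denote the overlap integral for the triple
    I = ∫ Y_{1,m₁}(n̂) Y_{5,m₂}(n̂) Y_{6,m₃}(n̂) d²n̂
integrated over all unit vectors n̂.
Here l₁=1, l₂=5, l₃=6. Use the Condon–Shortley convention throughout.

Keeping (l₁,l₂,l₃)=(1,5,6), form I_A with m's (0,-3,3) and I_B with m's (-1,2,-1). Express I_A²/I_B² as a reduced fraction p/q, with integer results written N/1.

Same 1,5,6: normalisation and zero-m 3j drop out of the ratio.
A: Δ: 0! 2! 10! / 13! → 1/858; sum: t=0:+1/80640 = 1/80640; 3j²(1 5 6; 0 -3 3) = Δ·Π!·Σ² = 9/286  (sign -1)
B: Δ: 0! 2! 10! / 13! → 1/858; sum: t=0:+1/60480 = 1/60480; 3j²(1 5 6; -1 2 -1) = Δ·Π!·Σ² = 5/429  (sign -1)
I_A²/I_B² = (9/286)/(5/429) = 27/10

27/10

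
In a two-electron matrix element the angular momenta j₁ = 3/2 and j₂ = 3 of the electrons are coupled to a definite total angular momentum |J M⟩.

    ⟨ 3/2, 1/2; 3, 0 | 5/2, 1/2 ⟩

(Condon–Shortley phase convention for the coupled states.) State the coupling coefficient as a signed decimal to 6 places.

−√(6/35) = -0.414039

√[6·2!1!4!/8! · 2!1!3!3!3!2!] = √(216/35)
  +(−1)^0/∏(0,2,1,3,0,1)! = 1/12  (running 1/12)
  +(−1)^1/∏(1,1,0,2,1,2)! = -1/4  (running -1/6)
⟨..|..⟩ = √(216/35)·(-1/6) = -0.414039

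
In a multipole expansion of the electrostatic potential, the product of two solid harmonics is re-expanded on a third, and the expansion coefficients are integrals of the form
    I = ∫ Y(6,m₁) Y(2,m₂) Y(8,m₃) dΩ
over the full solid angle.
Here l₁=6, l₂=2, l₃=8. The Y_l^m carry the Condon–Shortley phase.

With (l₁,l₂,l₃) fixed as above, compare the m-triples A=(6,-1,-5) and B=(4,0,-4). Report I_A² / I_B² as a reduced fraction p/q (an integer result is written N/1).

Same 6,2,8: normalisation and zero-m 3j drop out of the ratio.
A: Δ: 0! 12! 4! / 17! → 1/30940; sum: t=0:+1/2874009600 = 1/2874009600; 3j²(6 2 8; 6 -1 -5) = Δ·Π!·Σ² = 1/2380  (sign -1)
B: Δ: 0! 12! 4! / 17! → 1/30940; sum: t=0:+1/29030400 = 1/29030400; 3j²(6 2 8; 4 0 -4) = Δ·Π!·Σ² = 99/7735  (sign +1)
I_A²/I_B² = (1/2380)/(99/7735) = 13/396

13/396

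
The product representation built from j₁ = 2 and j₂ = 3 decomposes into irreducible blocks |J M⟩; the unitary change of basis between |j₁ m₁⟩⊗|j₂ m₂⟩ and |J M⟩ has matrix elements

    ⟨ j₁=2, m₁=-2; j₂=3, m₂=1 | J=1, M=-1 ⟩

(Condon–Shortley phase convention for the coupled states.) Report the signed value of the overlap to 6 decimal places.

triangle: 4!·0!·2!/7! = 48/5040
(j±m)!: 0!·4!·4!·2!·0!·2! = 2304
prefactor² = (2J+1)·Δ·N² = 2304/35
  k=4: +1/(4!·0!·0!·0!·0!·2!) = 1/48
Σ = 1/48  ⇒  CG² = 2304/35·(1/48)² = 1/35
CG = +√(1/35) = +0.169031

+0.169031  (= +√(1/35))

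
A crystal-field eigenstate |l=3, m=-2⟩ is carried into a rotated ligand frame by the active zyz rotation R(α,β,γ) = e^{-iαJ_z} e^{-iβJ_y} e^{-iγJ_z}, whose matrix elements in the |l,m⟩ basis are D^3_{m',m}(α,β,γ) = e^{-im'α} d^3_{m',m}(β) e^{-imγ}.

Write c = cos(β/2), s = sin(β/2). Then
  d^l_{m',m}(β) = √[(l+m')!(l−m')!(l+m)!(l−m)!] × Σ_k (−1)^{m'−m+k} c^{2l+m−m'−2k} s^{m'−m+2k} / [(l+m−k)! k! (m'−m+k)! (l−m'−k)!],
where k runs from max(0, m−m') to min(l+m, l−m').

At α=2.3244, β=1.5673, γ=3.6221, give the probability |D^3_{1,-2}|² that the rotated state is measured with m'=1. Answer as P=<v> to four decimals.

P=0.1584

D^3_{1,-2}(2.3244,1.5673,3.6221) = e^{-i·1·2.3244}·d^3_{1,-2}(1.5673)·e^{-i·-2·3.6221}. Compute d first:
c=cos(1.567300/2)=0.708342, s=sin(1.567300/2)=0.705870; N=√[24·2·1·120]=75.894664
k: max(0,(-2)−(1))=0 … min(3+(-2),3−(1))=1
  k=0: (−1)^3·75.8947/(12)·0.7083^3·0.7059^3 = -0.790555
  k=1: (−1)^4·75.8947/(24)·0.7083^1·0.7059^5 = +0.392523
d^3_{1,-2}(1.5673) = -0.790555 +0.392523 = -0.398032
|D^3_{1,-2}|² = |d^3_{1,-2}(β)|² = (-0.398032)² = 0.158429 (the z-rotation phases have unit modulus)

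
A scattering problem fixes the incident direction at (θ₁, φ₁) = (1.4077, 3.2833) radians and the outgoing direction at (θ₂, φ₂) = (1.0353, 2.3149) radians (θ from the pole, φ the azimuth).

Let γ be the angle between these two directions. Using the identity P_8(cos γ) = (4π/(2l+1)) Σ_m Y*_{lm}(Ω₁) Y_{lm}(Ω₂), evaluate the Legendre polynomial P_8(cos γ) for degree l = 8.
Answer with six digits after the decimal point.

Expand P_8 via completeness: Σ_{m} conj(Y_{8,m}) at Ω₁ times Y_{8,m} at Ω₂ —
  [-8]  conj(Y_{8,-8})(Ω₁) = +0.196088+0.419629i ; Y_{8,-8}(Ω₂) = +0.145907+0.050035i ; Δ = +0.007615+0.071038i
  [-7]  conj(Y_{8,-7})(Ω₁) = -0.166788-0.255215i ; Y_{8,-7}(Ω₂) = -0.321902+0.174328i ; Δ = +0.098181+0.053079i
  [-6]  conj(Y_{8,-6})(Ω₁) = -0.138573-0.157820i ; Y_{8,-6}(Ω₂) = +0.108526-0.429015i ; Δ = -0.082746+0.042322i
  [-5]  conj(Y_{8,-5})(Ω₁) = +0.244246+0.209316i ; Y_{8,-5}(Ω₂) = +0.096722+0.147976i ; Δ = -0.007350+0.056388i
  [-4]  conj(Y_{8,-4})(Ω₁) = +0.097307+0.061936i ; Y_{8,-4}(Ω₂) = +0.248820+0.041477i ; Δ = +0.021643+0.019447i
  [-3]  conj(Y_{8,-3})(Ω₁) = -0.290659-0.131590i ; Y_{8,-3}(Ω₂) = -0.251831+0.196059i ; Δ = +0.098996-0.023848i
  [-2]  conj(Y_{8,-2})(Ω₁) = -0.068361-0.019911i ; Y_{8,-2}(Ω₂) = -0.008304+0.100319i ; Δ = +0.002565-0.006693i
  [-1]  conj(Y_{8,-1})(Ω₁) = +0.312249+0.044547i ; Y_{8,-1}(Ω₂) = -0.229239-0.248998i ; Δ = -0.060488-0.087961i
  [+0]  conj(Y_{8,0})(Ω₁) = +0.057972-0.000000i ; Y_{8,0}(Ω₂) = -0.051922+0.000000i ; Δ = -0.003010+0.000000i
  [+1]  conj(Y_{8,1})(Ω₁) = -0.312249+0.044547i ; Y_{8,1}(Ω₂) = +0.229239-0.248998i ; Δ = -0.060488+0.087961i
  [+2]  conj(Y_{8,2})(Ω₁) = -0.068361+0.019911i ; Y_{8,2}(Ω₂) = -0.008304-0.100319i ; Δ = +0.002565+0.006693i
  [+3]  conj(Y_{8,3})(Ω₁) = +0.290659-0.131590i ; Y_{8,3}(Ω₂) = +0.251831+0.196059i ; Δ = +0.098996+0.023848i
  [+4]  conj(Y_{8,4})(Ω₁) = +0.097307-0.061936i ; Y_{8,4}(Ω₂) = +0.248820-0.041477i ; Δ = +0.021643-0.019447i
  [+5]  conj(Y_{8,5})(Ω₁) = -0.244246+0.209316i ; Y_{8,5}(Ω₂) = -0.096722+0.147976i ; Δ = -0.007350-0.056388i
  [+6]  conj(Y_{8,6})(Ω₁) = -0.138573+0.157820i ; Y_{8,6}(Ω₂) = +0.108526+0.429015i ; Δ = -0.082746-0.042322i
  [+7]  conj(Y_{8,7})(Ω₁) = +0.166788-0.255215i ; Y_{8,7}(Ω₂) = +0.321902+0.174328i ; Δ = +0.098181-0.053079i
  [+8]  conj(Y_{8,8})(Ω₁) = +0.196088-0.419629i ; Y_{8,8}(Ω₂) = +0.145907-0.050035i ; Δ = +0.007615-0.071038i
Accumulated sum +0.153823+0.000000i; after 4π/(2l+1) scaling, +0.113706+0.000000i ⇒ P_8 = 0.113706

0.113706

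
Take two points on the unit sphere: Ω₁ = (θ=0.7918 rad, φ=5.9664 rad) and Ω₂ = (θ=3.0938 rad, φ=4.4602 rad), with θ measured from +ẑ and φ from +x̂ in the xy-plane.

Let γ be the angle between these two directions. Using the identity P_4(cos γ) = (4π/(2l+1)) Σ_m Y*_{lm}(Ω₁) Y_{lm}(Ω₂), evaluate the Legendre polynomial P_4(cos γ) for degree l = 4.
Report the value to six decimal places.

-0.412385

Expand P_4 via completeness: Σ_{m} conj(Y_{4,m}) at Ω₁ times Y_{4,m} at Ω₂ —
  m=-4: (0.033933, -0.108292) × (0.000001, 0.000002) = (0.000000, -0.000000)  (running Σ = (0.000000, -0.000000))
  m=-3: (0.184243, -0.257836) × (-0.000094, 0.000099) = (0.000008, 0.000042)  (running Σ = (0.000009, 0.000042))
  m=-2: (0.335195, -0.246234) × (-0.004000, -0.002208) = (-0.001884, 0.000245)  (running Σ = (-0.001876, 0.000287))
  m=-1: (0.102306, -0.033539) × (0.022443, -0.087097) = (-0.000625, -0.009663)  (running Σ = (-0.002501, -0.009376))
  m=0: (-0.347037, -0.000000) × (0.836646, 0.000000) = (-0.290347, -0.000000)  (running Σ = (-0.292848, -0.009376))
  m=1: (-0.102306, -0.033539) × (-0.022443, -0.087097) = (-0.000625, 0.009663)  (running Σ = (-0.293473, 0.000287))
  m=2: (0.335195, 0.246234) × (-0.004000, 0.002208) = (-0.001884, -0.000245)  (running Σ = (-0.295358, 0.000042))
  m=3: (-0.184243, -0.257836) × (0.000094, 0.000099) = (0.000008, -0.000042)  (running Σ = (-0.295349, -0.000000))
  m=4: (0.033933, 0.108292) × (0.000001, -0.000002) = (0.000000, 0.000000)  (running Σ = (-0.295349, -0.000000))
Accumulated sum (-0.295349, -0.000000); after 4π/(2l+1) scaling, (-0.412385, -0.000000) ⇒ P_4 = -0.412385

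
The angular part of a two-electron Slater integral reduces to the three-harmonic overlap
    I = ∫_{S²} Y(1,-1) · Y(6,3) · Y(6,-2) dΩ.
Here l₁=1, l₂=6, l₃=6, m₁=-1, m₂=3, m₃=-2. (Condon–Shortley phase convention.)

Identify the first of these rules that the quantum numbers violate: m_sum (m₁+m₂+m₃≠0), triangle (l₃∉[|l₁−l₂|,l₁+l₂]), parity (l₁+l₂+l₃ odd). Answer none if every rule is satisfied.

azimuthal sum: -1 + 3 − 2 = 0  ✓
5 ≤ 6 ≤ 7 (triangle on l)  ✓
L = 1 + 6 + 6 = 13 (odd)  ✗

parity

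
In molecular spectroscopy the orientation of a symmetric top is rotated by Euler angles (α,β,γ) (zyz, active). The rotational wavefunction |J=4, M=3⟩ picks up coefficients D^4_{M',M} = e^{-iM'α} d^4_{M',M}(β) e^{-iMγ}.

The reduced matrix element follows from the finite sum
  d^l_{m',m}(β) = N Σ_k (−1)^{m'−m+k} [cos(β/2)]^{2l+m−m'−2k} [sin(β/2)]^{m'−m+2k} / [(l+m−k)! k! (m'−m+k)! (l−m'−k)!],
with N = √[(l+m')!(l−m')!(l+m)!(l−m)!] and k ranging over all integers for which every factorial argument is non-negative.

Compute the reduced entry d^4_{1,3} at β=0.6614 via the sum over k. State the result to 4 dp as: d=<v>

d^4_{1,3}(β=0.6614) via the finite sum:
c=cos(0.661400/2)=0.945815, s=sin(0.661400/2)=0.324705; N=√[120·6·5040·1]=1904.940944
k∈{2,3} keeps every argument non-negative
  k=2: (−1)^0·1904.9409/(240)·0.9458^6·0.3247^2 = +0.599083
  k=3: (−1)^1·1904.9409/(144)·0.9458^4·0.3247^4 = -0.117680
d^4_{1,3}(0.6614) = +0.599083 -0.117680 = +0.481403

d=0.4814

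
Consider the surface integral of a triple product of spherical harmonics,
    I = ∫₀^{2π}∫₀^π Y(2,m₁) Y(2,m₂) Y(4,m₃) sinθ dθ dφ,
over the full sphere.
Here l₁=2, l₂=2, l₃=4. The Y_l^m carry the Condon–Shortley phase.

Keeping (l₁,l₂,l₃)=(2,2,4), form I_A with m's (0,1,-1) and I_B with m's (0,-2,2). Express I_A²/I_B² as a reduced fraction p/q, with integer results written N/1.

Shared (l₁,l₂,l₃)=(2,2,4): N and (l;000)² cancel in I_A²/I_B².
A: Δ = 0!·4!·4!/9! = 1/630; Racah Σ t=0..0: t=0:+1/24 = 1/24; ⇒ 3j(2 2 4; 0 1 -1)² = 1/21, sgn -1
B: Δ = 0!·4!·4!/9! = 1/630; Racah Σ t=0..0: t=0:+1/96 = 1/96; ⇒ 3j(2 2 4; 0 -2 2)² = 1/42, sgn +1
I_A²/I_B² = (1/21)/(1/42) = 2/1

2/1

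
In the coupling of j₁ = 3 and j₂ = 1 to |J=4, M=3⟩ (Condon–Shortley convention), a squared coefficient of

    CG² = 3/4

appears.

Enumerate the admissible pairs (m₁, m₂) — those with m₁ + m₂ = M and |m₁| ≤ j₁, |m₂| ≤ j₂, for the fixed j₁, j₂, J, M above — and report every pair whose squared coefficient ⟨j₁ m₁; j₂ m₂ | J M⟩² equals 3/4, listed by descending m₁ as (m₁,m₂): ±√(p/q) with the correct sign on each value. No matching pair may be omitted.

(2,1): +√(3/4)

Admissible pairs with m₁+m₂ = M = 3: (2,1), (3,0)
  (m₁,m₂)=(3,0): CG² = 1/4, CG = +√(1/4)
  (m₁,m₂)=(2,1): CG² = 3/4, CG = +√(3/4)   ← matches the target
Pairs with CG² = 3/4: (2,1): +√(3/4)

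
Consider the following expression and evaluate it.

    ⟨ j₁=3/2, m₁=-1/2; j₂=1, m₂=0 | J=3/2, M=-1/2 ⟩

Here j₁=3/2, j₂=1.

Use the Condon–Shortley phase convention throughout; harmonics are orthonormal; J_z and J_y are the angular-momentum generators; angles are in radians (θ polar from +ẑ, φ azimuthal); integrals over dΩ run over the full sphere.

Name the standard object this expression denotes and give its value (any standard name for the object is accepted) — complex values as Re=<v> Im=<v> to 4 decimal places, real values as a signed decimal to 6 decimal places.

This is a Clebsch–Gordan (vector-coupling) coefficient.
j₁+j₂−J=1  J+j₁−j₂=2  J−j₁+j₂=1  j₁+j₂+J+1=5
(j₁±m₁, j₂±m₂, J±M) = (1,2,1,1,1,2)
P² = 4/15
sum k=0..1:
  [0] +1/2 = 1/2
  [1] −1/1 = -1
S = -1/2
C² = P²·S² = 1/15 ; C = -0.258199

Clebsch–Gordan coefficient, −√(1/15) ≈ -0.258199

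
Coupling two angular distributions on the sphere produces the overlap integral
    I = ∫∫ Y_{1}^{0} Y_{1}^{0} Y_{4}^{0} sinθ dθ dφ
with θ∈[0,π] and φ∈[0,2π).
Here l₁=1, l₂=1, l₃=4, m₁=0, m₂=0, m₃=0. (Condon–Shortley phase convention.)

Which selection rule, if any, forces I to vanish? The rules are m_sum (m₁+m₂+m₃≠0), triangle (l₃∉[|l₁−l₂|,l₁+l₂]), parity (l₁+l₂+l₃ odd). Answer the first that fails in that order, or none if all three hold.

triangle

azimuthal sum: 0 + 0 + 0 = 0  ✓
l₃ must lie in [0,2]; have l₃=4  ✗
L = 1 + 1 + 4 = 6 (even)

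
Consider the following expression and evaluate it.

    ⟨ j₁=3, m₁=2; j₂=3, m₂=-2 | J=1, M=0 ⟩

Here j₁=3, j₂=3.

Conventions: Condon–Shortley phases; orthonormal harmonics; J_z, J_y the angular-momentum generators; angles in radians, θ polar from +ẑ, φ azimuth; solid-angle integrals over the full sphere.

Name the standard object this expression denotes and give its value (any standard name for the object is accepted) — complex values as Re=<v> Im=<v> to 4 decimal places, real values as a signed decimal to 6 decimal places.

This is a Clebsch–Gordan (vector-coupling) coefficient.
j₁+j₂−J=5  J+j₁−j₂=1  J−j₁+j₂=1  j₁+j₂+J+1=8
(j₁±m₁, j₂±m₂, J±M) = (5,1,1,5,1,1)
P² = 900/7
sum k=0..1:
  [0] +1/120 = 1/120
  [1] −1/24 = -1/24
S = -1/30
C² = P²·S² = 1/7 ; C = -0.377964

Clebsch–Gordan coefficient, −√(1/7) ≈ -0.377964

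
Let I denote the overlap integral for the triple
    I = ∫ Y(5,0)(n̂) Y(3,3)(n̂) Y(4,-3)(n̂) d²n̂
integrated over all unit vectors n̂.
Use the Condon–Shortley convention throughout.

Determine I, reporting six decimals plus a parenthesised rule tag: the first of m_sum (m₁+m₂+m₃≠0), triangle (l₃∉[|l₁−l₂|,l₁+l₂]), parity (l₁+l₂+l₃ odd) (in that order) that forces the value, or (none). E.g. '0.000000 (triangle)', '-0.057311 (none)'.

-0.098140 (none)

m-sum 0 ✓  L=12 even ✓  2≤4≤8 ✓
Π(2lᵢ+1) = 11×7×9 = 693
triangle coeff Δ(5,3,4) = 1/180180
Σ_t [1,3]: t=1:−1/576 t=2:+1/144 t=3:−1/576 = 1/288
(3j)²=20/1001 [(5 3 4; 0 0 0)], sign=+1
Σ_t [4,4]: t=4:+1/5760 = 1/5760
(3j)²=5/572 [(5 3 4; 0 3 -3)], sign=-1
⇒ 4πI² = 225/1859
I = (-1)√(225/1859/(4π)) = -0.09814013
No selection rule forces the value: the integral is nonzero (none).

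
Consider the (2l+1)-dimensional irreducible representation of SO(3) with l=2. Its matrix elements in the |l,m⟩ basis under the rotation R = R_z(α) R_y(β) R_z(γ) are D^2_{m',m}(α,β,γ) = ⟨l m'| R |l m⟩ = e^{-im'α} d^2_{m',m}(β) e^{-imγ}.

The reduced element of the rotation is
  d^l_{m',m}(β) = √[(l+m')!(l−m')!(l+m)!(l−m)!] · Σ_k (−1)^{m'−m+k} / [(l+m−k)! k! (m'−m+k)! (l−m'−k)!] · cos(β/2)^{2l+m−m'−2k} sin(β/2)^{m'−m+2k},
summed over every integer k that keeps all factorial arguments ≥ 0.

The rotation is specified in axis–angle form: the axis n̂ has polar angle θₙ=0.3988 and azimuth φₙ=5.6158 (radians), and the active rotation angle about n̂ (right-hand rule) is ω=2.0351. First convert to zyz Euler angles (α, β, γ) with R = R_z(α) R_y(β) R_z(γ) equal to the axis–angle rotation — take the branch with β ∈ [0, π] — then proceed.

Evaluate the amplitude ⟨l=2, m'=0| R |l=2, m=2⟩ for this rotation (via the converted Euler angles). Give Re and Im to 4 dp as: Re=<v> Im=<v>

Re=0.2354 Im=-0.0365

Axis–angle → zyz. n̂ = (sinθₙcosφₙ, sinθₙsinφₙ, cosθₙ) = (+0.304997, -0.240340, +0.921528), ω = 2.0351.
R = I cosω + sinω [n̂]ₓ + (1−cosω) n̂n̂ᵀ gives
  R = [-0.313121, -0.930097, +0.192028; +0.717841, -0.364170, -0.593367; +0.621820, -0.047950, +0.781691]
β = atan2(√(R₁₃²+R₂₃²), R₃₃) = 0.673424; α = atan2(R₂₃, R₁₃) mod 2π = 5.025375; γ = atan2(R₃₂, −R₃₁) mod 2π = 3.218553
D^2_{0,2}(5.0254,0.6734,3.2186) = e^{-i·0·5.0254}·d^2_{0,2}(0.6734)·e^{-i·2·3.2186}. Compute d first:
Half-angle: c=0.943846, s=0.330386. N=√(2·2·24·1)=9.797959
The bounds max(0,m−m')=2 and min(l+m,l−m')=2 give 1 term
  k=2: (−1)^0·9.7980/(4)·0.9438^2·0.3304^2 = +0.238188
d^2_{0,2}(0.6734) = +0.238188
D = (+1.000000+0.000000i)·(+0.238188)·(+0.988177-0.153315i) = +0.235372-0.036518i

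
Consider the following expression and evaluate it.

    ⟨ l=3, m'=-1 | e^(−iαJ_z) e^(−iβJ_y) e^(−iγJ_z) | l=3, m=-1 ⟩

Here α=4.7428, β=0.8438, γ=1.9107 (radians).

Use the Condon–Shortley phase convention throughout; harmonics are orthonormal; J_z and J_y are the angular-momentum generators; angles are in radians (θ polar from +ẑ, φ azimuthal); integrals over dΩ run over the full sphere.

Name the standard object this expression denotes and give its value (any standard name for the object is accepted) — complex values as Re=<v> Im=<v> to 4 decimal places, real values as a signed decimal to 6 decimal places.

Wigner D-matrix element, Re=-0.1979 Im=-0.0768

This is a Wigner D-matrix element — the rotation-matrix element ⟨l m'| R(α,β,γ) |l m⟩ in the angular-momentum basis.
Split into d^3_{-1,-1}(β=0.8438) × two z-phases.
c=cos(0.843800/2)=0.912313, s=sin(0.843800/2)=0.409495; N=√[2·24·2·24]=48.000000
The bounds max(0,m−m')=0 and min(l+m,l−m')=2 give 3 terms
  k=0: (−1)^0·48.0000/(48)·0.9123^6·0.4095^0 = +0.576583
  k=1: (−1)^1·48.0000/(6)·0.9123^4·0.4095^2 = -0.929311
  k=2: (−1)^2·48.0000/(8)·0.9123^2·0.4095^4 = +0.140421
d^3_{-1,-1}(0.8438) = +0.576583 -0.929311 +0.140421 = -0.212307
D = (+0.030406-0.999538i)·(-0.212307)·(-0.333396+0.942787i) = -0.197915-0.076836i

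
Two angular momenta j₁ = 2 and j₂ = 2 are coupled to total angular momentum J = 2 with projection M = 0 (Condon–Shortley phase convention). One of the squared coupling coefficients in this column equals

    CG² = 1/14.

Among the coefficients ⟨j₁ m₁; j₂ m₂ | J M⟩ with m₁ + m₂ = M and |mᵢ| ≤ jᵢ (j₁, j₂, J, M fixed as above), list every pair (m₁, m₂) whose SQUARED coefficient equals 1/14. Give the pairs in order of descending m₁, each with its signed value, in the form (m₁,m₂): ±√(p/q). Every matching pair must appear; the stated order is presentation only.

(1,-1): +√(1/14); (-1,1): +√(1/14)

Admissible pairs with m₁+m₂ = M = 0: (-2,2), (-1,1), (0,0), (1,-1), (2,-2)
  (m₁,m₂)=(2,-2): CG² = 2/7, CG = +√(2/7)
  (m₁,m₂)=(1,-1): CG² = 1/14, CG = +√(1/14)   ← matches the target
  (m₁,m₂)=(0,0): CG² = 2/7, CG = −√(2/7)
  (m₁,m₂)=(-1,1): CG² = 1/14, CG = +√(1/14)   ← matches the target
  (m₁,m₂)=(-2,2): CG² = 2/7, CG = +√(2/7)
Pairs with CG² = 1/14: (1,-1): +√(1/14); (-1,1): +√(1/14)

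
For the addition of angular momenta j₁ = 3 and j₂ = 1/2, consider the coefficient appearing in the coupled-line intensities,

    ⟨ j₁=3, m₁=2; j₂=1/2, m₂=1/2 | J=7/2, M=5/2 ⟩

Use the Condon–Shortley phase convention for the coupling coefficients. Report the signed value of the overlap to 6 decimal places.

+√(6/7) = +0.925820

triangle: 0!·6!·1!/8! = 720/40320
(j±m)!: 5!·1!·1!·0!·6!·1! = 86400
prefactor² = (2J+1)·Δ·N² = 86400/7
  k=0: +1/(0!·0!·1!·1!·5!·0!) = 1/120
Σ = 1/120  ⇒  CG² = 86400/7·(1/120)² = 6/7
CG = +√(6/7) = +0.925820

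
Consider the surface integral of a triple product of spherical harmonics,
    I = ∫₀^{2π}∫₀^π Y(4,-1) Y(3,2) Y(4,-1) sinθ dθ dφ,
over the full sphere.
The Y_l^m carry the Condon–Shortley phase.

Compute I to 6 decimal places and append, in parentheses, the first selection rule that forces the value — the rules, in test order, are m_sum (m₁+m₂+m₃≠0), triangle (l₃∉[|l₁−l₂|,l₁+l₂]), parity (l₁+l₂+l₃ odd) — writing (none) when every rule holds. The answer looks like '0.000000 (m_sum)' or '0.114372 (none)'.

0.000000 (parity)

L=11 odd ⇒ parity kills the (l;000) factor ⇒ I = 0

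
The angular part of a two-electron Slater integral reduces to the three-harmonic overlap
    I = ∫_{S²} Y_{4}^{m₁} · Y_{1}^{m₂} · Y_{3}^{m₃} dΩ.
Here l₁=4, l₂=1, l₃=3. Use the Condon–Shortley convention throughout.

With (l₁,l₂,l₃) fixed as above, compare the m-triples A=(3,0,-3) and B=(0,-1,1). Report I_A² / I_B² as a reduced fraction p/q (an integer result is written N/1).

Same 4,1,3: normalisation and zero-m 3j drop out of the ratio.
A: Δ: 2! 6! 0! / 9! → 1/252; sum: t=1:−1/720 = -1/720; 3j²(4 1 3; 3 0 -3) = Δ·Π!·Σ² = 1/36  (sign -1)
B: Δ: 2! 6! 0! / 9! → 1/252; sum: t=0:+1/96 = 1/96; 3j²(4 1 3; 0 -1 1) = Δ·Π!·Σ² = 1/42  (sign +1)
I_A²/I_B² = (1/36)/(1/42) = 7/6

7/6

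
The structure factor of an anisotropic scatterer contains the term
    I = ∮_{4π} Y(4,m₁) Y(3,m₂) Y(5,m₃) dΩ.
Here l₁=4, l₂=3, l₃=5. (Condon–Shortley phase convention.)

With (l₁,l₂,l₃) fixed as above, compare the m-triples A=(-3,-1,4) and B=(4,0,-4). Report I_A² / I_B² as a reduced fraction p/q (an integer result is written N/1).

Shared (l₁,l₂,l₃)=(4,3,5): N and (l;000)² cancel in I_A²/I_B².
A: Δ = 2!·6!·4!/13! = 1/180180; Racah Σ t=1..2: t=1:−1/4320 t=2:+1/5760 = -1/17280; ⇒ 3j(4 3 5; -3 -1 4)² = 7/4290, sgn +1
B: Δ = 2!·6!·4!/13! = 1/180180; Racah Σ t=0..0: t=0:+1/8640 = 1/8640; ⇒ 3j(4 3 5; 4 0 -4)² = 28/715, sgn -1
I_A²/I_B² = (7/4290)/(28/715) = 1/24

1/24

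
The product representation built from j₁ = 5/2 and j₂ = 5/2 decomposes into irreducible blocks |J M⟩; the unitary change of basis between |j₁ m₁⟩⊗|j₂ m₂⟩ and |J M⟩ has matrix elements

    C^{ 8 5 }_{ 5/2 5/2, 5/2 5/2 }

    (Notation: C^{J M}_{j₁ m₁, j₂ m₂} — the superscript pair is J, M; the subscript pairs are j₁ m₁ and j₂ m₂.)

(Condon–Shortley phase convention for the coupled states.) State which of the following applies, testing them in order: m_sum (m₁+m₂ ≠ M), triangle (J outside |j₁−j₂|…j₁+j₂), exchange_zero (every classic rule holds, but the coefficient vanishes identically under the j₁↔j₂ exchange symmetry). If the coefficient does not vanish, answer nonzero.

triangle

m-sum: m₁+m₂ = 5/2+5/2 = 5, M = 5  ✓
triangle: need |j₁−j₂| ≤ J ≤ j₁+j₂, i.e. J ∈ [0, 5]; J = 8 is outside ✗ ⇒ coefficient is 0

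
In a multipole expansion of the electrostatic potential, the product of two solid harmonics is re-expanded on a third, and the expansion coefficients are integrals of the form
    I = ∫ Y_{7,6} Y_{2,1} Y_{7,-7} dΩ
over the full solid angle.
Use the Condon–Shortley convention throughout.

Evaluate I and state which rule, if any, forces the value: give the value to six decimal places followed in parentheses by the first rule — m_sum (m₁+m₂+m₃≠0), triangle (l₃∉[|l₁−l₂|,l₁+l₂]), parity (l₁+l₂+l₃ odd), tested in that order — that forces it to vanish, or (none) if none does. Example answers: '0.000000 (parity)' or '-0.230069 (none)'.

-0.170036 (none)

Rules hold: Σm=0, L=16 even, 5≤7≤9.
N = 15·5·15 = 1125
Δ = 2!·12!·2!/17! = 1/185640
Racah Σ t=0..2: t=0:+1/2419200 t=1:−1/518400 t=2:+1/2419200 = -1/907200
⇒ 3j(7 2 7; 0 0 0)² = 56/3315, sgn +1
Racah Σ t=1..1: t=1:−1/958003200 = -1/958003200
⇒ 3j(7 2 7; 6 1 -7)² = 13/680, sgn -1
4πI² = N·(3j₀)²·(3jₘ)² = 105/289
I = -1·√(0.363322/4π) = -0.17003597
No selection rule forces the value: the integral is nonzero (none).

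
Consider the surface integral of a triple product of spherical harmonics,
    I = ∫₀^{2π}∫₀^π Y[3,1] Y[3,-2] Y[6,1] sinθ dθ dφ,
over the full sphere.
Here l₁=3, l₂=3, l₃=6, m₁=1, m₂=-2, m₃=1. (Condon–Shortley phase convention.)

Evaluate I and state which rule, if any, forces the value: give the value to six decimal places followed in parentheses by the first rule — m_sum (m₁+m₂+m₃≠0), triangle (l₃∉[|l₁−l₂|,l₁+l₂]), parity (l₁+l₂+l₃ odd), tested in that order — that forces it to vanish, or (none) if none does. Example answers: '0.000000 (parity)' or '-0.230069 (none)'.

Checks pass: Σm=0; 12 even; l₃=6∈[0,6].
(2·3+1)(2·3+1)(2·6+1) = 637
Δ: 0! 6! 6! / 13! → 1/12012
sum: t=0:+1/1296 = 1/1296
3j²(3 3 6; 0 0 0) = Δ·Π!·Σ² = 100/3003  (sign +1)
sum: t=0:+1/5760 = 1/5760
3j²(3 3 6; 1 -2 1) = Δ·Π!·Σ² = 5/572  (sign -1)
combine: 4πI² = 637·100/3003·5/572 = 875/4719
take √, sign -1: I = -0.12147142
No selection rule forces the value: the integral is nonzero (none).

-0.121471 (none)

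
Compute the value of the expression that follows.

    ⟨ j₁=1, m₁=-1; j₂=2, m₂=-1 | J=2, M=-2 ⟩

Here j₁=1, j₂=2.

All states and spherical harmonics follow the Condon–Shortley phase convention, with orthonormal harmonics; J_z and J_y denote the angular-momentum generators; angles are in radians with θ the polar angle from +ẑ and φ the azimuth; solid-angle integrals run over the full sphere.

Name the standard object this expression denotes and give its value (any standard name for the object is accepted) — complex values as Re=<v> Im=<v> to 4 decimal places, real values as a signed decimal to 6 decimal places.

This is a Clebsch–Gordan (vector-coupling) coefficient.
j₁+j₂−J=1  J+j₁−j₂=1  J−j₁+j₂=3  j₁+j₂+J+1=6
(j₁±m₁, j₂±m₂, J±M) = (0,2,1,3,0,4)
P² = 12
sum k=1..1:
  [1] −1/6 = -1/6
S = -1/6
C² = P²·S² = 1/3 ; C = -0.577350

Clebsch–Gordan coefficient, −√(1/3) ≈ -0.577350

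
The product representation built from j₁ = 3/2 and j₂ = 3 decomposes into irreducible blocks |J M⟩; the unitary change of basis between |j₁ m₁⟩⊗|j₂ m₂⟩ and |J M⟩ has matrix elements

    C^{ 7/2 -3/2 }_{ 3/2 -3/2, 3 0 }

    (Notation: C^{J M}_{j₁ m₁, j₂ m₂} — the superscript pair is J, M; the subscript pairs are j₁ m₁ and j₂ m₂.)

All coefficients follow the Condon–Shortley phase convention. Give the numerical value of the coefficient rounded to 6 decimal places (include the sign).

−√(10/21) = -0.690066

j₁+j₂−J=1  J+j₁−j₂=2  J−j₁+j₂=5  j₁+j₂+J+1=9
(j₁±m₁, j₂±m₂, J±M) = (0,3,3,3,2,5)
P² = 1920/7
sum k=1..1:
  [1] −1/24 = -1/24
S = -1/24
C² = P²·S² = 10/21 ; C = -0.690066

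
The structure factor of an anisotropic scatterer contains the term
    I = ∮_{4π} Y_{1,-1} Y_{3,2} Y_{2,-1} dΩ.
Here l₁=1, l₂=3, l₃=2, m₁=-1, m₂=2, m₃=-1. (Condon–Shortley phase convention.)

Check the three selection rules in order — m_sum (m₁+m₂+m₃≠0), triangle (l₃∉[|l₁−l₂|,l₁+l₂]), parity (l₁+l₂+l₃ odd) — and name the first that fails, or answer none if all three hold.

none

m₁+m₂+m₃ = -1 + 2 − 1 = 0  ✓
triangle: |1−3|=2 ≤ l₃=2 ≤ 1+3=4  ✓
parity: l₁+l₂+l₃ = 6 is even  ✓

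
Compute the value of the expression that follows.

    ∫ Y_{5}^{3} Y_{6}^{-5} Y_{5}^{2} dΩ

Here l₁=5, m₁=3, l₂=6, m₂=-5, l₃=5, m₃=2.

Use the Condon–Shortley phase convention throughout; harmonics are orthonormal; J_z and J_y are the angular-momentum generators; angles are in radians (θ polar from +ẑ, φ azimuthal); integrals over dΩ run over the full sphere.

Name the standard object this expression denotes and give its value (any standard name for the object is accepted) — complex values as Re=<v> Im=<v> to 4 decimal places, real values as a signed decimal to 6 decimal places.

Gaunt coefficient, -0.065948

This is a Gaunt coefficient — the integral of a triple product of spherical harmonics over the sphere.
m-sum 0 ✓  L=16 even ✓  1≤5≤11 ✓
Π(2lᵢ+1) = 11×13×11 = 1573
triangle coeff Δ(5,6,5) = 1/28588560
Σ_t [1,5]: t=1:−1/345600 t=2:+1/13824 t=3:−1/5184 t=4:+1/13824 t=5:−1/345600 = -7/129600
(3j)²=80/7293 [(5 6 5; 0 0 0)], sign=+1
Σ_t [0,1]: t=0:+1/345600 t=1:−1/518400 = 1/1036800
(3j)²=7/2210 [(5 6 5; 3 -5 2)], sign=-1
⇒ 4πI² = 616/11271
I = (-1)√(616/11271/(4π)) = -0.06594839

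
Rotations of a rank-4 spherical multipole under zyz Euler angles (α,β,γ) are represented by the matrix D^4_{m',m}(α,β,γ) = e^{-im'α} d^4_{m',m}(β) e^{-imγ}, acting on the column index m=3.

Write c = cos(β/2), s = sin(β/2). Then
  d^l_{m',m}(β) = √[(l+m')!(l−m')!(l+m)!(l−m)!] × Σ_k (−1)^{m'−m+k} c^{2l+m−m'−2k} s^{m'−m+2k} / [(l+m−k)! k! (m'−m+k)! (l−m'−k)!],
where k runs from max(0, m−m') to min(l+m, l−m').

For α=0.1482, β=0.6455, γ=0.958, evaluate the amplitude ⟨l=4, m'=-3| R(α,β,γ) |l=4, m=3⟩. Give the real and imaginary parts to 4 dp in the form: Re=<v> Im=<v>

Re=-0.0048 Im=-0.0041

First d^4_{-3,3}(β=0.6455), then the phase factors e^{-i(-3)α} and e^{-i(3)γ}:
With c≡cos(β/2)=0.948367 and s≡sin(β/2)=0.317176, N=[1·5040·5040·1]^{1/2}=5040.000000
The bounds max(0,m−m')=6 and min(l+m,l−m')=7 give 2 terms
  k=6: (−1)^0·5040.0000/(720)·0.9484^2·0.3172^6 = +0.006410
  k=7: (−1)^1·5040.0000/(5040)·0.9484^0·0.3172^8 = -0.000102
d^4_{-3,3}(0.6455) = +0.006410 -0.000102 = +0.006307
Phases: e^{-i·(-3)·0.1482}=+0.902783+0.430097i, e^{-i·(3)·0.9580}=-0.964410-0.264411i ⇒ D=-0.004774-0.004122i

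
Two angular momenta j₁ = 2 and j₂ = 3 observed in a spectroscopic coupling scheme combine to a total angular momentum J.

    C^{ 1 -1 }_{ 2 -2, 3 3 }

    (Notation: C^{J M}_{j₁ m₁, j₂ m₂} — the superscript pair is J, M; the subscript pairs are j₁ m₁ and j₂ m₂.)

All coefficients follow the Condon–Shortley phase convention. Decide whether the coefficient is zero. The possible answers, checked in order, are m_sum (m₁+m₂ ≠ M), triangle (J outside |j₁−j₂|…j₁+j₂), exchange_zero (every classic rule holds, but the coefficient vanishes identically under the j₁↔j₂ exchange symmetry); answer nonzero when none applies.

m-sum: m₁+m₂ = -2+3 = 1, M = -1  ✗ ⇒ coefficient is 0

m_sum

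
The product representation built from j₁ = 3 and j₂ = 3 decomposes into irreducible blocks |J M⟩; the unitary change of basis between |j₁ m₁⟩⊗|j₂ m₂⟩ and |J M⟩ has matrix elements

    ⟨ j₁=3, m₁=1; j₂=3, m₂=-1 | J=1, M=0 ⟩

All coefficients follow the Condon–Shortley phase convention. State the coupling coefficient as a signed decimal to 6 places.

j₁+j₂−J=5  J+j₁−j₂=1  J−j₁+j₂=1  j₁+j₂+J+1=8
(j₁±m₁, j₂±m₂, J±M) = (4,2,2,4,1,1)
P² = 144/7
sum k=1..2:
  [1] −1/24 = -1/24
  [2] +1/12 = 1/12
S = 1/24
C² = P²·S² = 1/28 ; C = +0.188982

+0.188982  (= +√(1/28))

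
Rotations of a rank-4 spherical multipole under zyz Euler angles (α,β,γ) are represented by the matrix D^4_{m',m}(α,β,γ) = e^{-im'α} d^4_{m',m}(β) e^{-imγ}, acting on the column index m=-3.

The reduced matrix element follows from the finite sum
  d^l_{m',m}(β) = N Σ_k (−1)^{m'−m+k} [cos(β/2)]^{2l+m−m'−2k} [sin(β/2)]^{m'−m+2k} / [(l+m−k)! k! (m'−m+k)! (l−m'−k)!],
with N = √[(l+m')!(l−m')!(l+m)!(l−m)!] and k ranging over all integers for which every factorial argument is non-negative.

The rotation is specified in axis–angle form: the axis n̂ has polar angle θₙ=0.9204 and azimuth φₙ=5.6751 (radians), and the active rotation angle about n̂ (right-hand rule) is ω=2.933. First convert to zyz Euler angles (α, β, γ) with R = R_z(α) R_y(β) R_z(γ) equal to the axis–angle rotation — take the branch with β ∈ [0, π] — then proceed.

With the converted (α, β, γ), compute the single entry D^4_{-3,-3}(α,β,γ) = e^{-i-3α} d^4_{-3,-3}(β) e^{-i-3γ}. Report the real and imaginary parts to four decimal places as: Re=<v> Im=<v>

Re=0.1081 Im=-0.1789

Axis–angle → zyz. n̂ = (sinθₙcosφₙ, sinθₙsinφₙ, cosθₙ) = (+0.653184, -0.454663, +0.605502), ω = 2.9330.
R = I cosω + sinω [n̂]ₓ + (1−cosω) n̂n̂ᵀ gives
  R = [-0.134274, -0.712909, +0.688281; -0.462130, -0.569367, -0.679895; +0.876588, -0.409368, -0.253006]
β = atan2(√(R₁₃²+R₂₃²), R₃₃) = 1.826582; α = atan2(R₂₃, R₁₃) mod 2π = 5.503917; γ = atan2(R₃₂, −R₃₁) mod 2π = 3.578495
Split into d^4_{-3,-3}(β=1.8266) × two z-phases.
With c≡cos(β/2)=0.611144 and s≡sin(β/2)=0.791519, N=[1·5040·1·5040]^{1/2}=5040.000000
The bounds max(0,m−m')=0 and min(l+m,l−m')=1 give 2 terms
  k=0: (−1)^0·5040.0000/(5040)·0.6111^8·0.7915^0 = +0.019460
  k=1: (−1)^1·5040.0000/(720)·0.6111^6·0.7915^2 = -0.228498
d^4_{-3,-3}(1.8266) = +0.019460 -0.228498 = -0.209038
Attach z-rotation phases: D = e^{-i(-3)(5.5039)}·(-0.209038)·e^{-i(-3)(3.5785)} = +0.108136-0.178895i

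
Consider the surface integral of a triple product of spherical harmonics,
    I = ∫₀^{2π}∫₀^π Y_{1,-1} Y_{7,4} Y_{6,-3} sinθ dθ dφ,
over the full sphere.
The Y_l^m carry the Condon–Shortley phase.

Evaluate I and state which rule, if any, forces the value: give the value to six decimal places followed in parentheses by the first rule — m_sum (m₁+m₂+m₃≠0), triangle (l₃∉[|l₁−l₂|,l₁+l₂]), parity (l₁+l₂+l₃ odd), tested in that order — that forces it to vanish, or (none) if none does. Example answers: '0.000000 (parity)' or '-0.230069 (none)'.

Rules hold: Σm=0, L=14 even, 6≤6≤8.
N = 3·15·13 = 585
Δ = 2!·0!·12!/15! = 1/1365
Racah Σ t=1..1: t=1:−1/518400 = -1/518400
⇒ 3j(1 7 6; 0 0 0)² = 7/195, sgn -1
Racah Σ t=2..2: t=2:+1/4354560 = 1/4354560
⇒ 3j(1 7 6; -1 4 -3)² = 11/273, sgn -1
4πI² = N·(3j₀)²·(3jₘ)² = 11/13
I = +1·√(0.846154/4π) = 0.25948947
No selection rule forces the value: the integral is nonzero (none).

0.259489 (none)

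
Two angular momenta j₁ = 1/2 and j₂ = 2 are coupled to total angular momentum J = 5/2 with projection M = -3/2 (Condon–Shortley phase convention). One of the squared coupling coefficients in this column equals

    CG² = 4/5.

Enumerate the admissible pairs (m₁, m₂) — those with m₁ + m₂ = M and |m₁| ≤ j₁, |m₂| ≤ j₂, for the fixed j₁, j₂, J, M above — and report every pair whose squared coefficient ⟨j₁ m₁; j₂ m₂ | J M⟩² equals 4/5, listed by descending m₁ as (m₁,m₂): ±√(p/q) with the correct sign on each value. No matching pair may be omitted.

(-1/2,-1): +√(4/5)

Admissible pairs with m₁+m₂ = M = -3/2: (-1/2,-1), (1/2,-2)
  (m₁,m₂)=(1/2,-2): CG² = 1/5, CG = +√(1/5)
  (m₁,m₂)=(-1/2,-1): CG² = 4/5, CG = +√(4/5)   ← matches the target
Pairs with CG² = 4/5: (-1/2,-1): +√(4/5)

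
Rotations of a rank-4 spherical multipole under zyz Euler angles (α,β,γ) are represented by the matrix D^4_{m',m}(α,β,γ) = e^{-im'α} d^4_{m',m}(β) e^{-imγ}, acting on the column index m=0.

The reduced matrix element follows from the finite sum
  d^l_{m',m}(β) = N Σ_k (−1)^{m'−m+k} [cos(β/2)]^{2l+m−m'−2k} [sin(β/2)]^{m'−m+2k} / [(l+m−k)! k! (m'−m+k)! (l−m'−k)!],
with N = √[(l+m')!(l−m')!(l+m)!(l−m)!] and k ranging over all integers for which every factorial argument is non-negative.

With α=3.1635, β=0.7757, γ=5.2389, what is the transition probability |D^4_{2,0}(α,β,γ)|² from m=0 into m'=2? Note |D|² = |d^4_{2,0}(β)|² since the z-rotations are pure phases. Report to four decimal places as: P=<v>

Split into d^4_{2,0}(β=0.7757) × two z-phases.
c=cos(0.775700/2)=0.925724, s=sin(0.775700/2)=0.378199; N=√[720·2·24·24]=910.735966
k: max(0,(0)−(2))=0 … min(4+(0),4−(2))=2
  k=0: (−1)^2·910.7360/(96)·0.9257^6·0.3782^2 = +0.853989
  k=1: (−1)^3·910.7360/(36)·0.9257^4·0.3782^4 = -0.380100
  k=2: (−1)^4·910.7360/(96)·0.9257^2·0.3782^6 = +0.023791
d^4_{2,0}(0.7757) = +0.853989 -0.380100 +0.023791 = +0.497679
|D^4_{2,0}|² = |d^4_{2,0}(β)|² = (+0.497679)² = 0.247684 (the z-rotation phases have unit modulus)

P=0.2477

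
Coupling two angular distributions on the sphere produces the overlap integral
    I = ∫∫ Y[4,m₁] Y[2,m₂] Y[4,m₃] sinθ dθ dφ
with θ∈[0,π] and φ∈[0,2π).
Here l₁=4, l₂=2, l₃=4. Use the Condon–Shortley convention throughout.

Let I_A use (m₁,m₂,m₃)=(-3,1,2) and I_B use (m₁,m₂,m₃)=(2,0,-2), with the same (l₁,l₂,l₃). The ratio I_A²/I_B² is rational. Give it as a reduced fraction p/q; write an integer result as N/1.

Shared (l₁,l₂,l₃)=(4,2,4): N and (l;000)² cancel in I_A²/I_B².
A: Δ = 2!·6!·2!/11! = 1/13860; Racah Σ t=1..2: t=1:−1/1440 t=2:+1/240 = 1/288; ⇒ 3j(4 2 4; -3 1 2)² = 5/132, sgn +1
B: Δ = 2!·6!·2!/11! = 1/13860; Racah Σ t=0..2: t=0:+1/192 t=1:−1/120 t=2:+1/2880 = -1/360; ⇒ 3j(4 2 4; 2 0 -2)² = 16/3465, sgn -1
I_A²/I_B² = (5/132)/(16/3465) = 525/64

525/64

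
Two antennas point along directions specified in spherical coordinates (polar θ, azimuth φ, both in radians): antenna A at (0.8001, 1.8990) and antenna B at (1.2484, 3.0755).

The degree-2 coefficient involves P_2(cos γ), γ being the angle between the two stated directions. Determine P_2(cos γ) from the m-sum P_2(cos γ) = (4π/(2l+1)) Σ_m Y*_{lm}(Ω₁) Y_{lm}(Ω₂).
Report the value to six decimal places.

-0.151329

Expand P_2 via completeness: Σ_{m} conj(Y_{2,m}) at Ω₁ times Y_{2,m} at Ω₂ —
  m=-2: Y*=-0.157499-0.121332i  Y=+0.344466+0.045800i  product -0.048696-0.049008i
  m=-1: Y*=-0.124459+0.365498i  Y=-0.231657-0.015333i  product +0.034436-0.082762i
  m=+0: Y*=+0.143787-0.000000i  Y=-0.220407+0.000000i  product -0.031692+0.000000i
  m=+1: Y*=+0.124459+0.365498i  Y=+0.231657-0.015333i  product +0.034436+0.082762i
  m=+2: Y*=-0.157499+0.121332i  Y=+0.344466-0.045800i  product -0.048696+0.049008i
Total Σ_m = -0.060212-0.000000i. Multiply by 2.513274: -0.151329-0.000000i. P_2(cos γ) = -0.151329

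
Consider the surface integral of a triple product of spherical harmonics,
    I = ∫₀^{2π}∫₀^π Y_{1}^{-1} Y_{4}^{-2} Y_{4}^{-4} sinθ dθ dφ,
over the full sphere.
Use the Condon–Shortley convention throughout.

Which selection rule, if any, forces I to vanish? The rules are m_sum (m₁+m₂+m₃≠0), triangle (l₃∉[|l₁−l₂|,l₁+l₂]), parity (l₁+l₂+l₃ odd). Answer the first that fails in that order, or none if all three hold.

m_sum

Σmᵢ = -7  ✗
l₃∈[|l₁−l₂|,l₁+l₂]=[3,5], have l₃=4
Σlᵢ = 9 ⇒ odd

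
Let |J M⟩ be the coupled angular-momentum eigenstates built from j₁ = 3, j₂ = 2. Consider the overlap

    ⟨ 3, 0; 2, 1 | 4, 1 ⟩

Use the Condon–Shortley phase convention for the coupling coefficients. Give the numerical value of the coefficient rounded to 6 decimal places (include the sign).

j₁+j₂−J=1  J+j₁−j₂=5  J−j₁+j₂=3  j₁+j₂+J+1=10
(j₁±m₁, j₂±m₂, J±M) = (3,3,3,1,5,3)
P² = 1944/7
sum k=0..1:
  [0] +1/72 = 1/72
  [1] −1/24 = -1/24
S = -1/36
C² = P²·S² = 3/14 ; C = -0.462910

-0.462910  (= −√(3/14))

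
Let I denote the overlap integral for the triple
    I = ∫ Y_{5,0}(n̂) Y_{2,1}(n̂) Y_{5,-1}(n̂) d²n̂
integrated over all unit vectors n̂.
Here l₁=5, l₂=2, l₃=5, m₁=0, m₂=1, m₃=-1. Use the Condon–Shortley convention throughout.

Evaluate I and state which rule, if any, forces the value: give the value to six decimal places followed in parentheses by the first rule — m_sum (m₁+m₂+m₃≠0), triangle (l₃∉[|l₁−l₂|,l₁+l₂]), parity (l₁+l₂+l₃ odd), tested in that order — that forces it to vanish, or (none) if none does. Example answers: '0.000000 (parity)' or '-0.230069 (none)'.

-0.036166 (none)

m-sum 0 ✓  L=12 even ✓  3≤5≤7 ✓
Π(2lᵢ+1) = 11×5×11 = 605
triangle coeff Δ(5,2,5) = 1/38610
Σ_t [0,2]: t=0:+1/2880 t=1:−1/576 t=2:+1/2880 = -1/960
(3j)²=10/429 [(5 2 5; 0 0 0)], sign=+1
Σ_t [1,2]: t=1:−1/1152 t=2:+1/1440 = -1/5760
(3j)²=1/858 [(5 2 5; 0 1 -1)], sign=-1
⇒ 4πI² = 25/1521
I = (-1)√(25/1521/(4π)) = -0.03616600
No selection rule forces the value: the integral is nonzero (none).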